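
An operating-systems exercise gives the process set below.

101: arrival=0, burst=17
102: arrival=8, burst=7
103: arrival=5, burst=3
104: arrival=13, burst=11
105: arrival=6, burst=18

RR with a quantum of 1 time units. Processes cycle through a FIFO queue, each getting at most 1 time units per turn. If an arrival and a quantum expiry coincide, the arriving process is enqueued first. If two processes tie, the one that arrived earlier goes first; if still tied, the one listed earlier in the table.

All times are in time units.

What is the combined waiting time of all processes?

114

Schedule: | 101 0-5 | 103 5-6 | 101 6-7 | 105 7-8 | 103 8-9 | 101 9-10 | 102 10-11 | 105 11-12 | 103 12-13 | 101 13-14 | 102 14-15 | 105 15-16 | 104 16-17 | 101 17-18 | 102 18-19 | 105 19-20 | 104 20-21 | 101 21-22 | 102 22-23 | 105 23-24 | 104 24-25 | 101 25-26 | 102 26-27 | 105 27-28 | 104 28-29 | 101 29-30 | 102 30-31 | 105 31-32 | 104 32-33 | 101 33-34 | 102 34-35 | 105 35-36 | 104 36-37 | 101 37-38 | 105 38-39 | 104 39-40 | 101 40-41 | 105 41-42 | 104 42-43 | 101 43-44 | 105 44-45 | 104 45-46 | 101 46-47 | 105 47-48 | 104 48-49 | 105 49-50 | 104 50-51 | 105 51-56 |
Completion: 101=47  102=35  103=13  104=51  105=56
Turnaround (C−A): 101=47  102=27  103=8  104=38  105=50
Waiting = turnaround − burst: 101=30, 102=20, 103=5, 104=27, 105=32
Total waiting = 30 + 20 + 5 + 27 + 32 = 114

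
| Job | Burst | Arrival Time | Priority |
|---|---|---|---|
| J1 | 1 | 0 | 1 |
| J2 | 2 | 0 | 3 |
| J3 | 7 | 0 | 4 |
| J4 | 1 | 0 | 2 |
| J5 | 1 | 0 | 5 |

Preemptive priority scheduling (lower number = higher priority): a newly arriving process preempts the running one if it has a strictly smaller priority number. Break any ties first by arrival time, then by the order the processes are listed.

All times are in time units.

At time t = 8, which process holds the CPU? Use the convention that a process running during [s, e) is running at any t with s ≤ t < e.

J3

Timeline: | J1 0-1 | J4 1-2 | J2 2-4 | J3 4-11 | J5 11-12 |
Completion: J1=1  J2=4  J3=11  J4=2  J5=12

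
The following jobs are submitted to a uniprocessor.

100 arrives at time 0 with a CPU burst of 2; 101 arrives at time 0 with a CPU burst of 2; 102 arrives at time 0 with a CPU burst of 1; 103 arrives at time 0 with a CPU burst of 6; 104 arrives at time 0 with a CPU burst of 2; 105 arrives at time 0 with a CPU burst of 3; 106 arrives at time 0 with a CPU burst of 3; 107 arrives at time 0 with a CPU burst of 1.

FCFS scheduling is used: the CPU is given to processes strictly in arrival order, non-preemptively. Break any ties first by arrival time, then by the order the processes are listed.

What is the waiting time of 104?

Schedule: | 100 0-2 | 101 2-4 | 102 4-5 | 103 5-11 | 104 11-13 | 105 13-16 | 106 16-19 | 107 19-20 |
Completion: 100=2  101=4  102=5  103=11  104=13  105=16  106=19  107=20
Waiting(104) = turnaround − burst = 13 − 2 = 11

11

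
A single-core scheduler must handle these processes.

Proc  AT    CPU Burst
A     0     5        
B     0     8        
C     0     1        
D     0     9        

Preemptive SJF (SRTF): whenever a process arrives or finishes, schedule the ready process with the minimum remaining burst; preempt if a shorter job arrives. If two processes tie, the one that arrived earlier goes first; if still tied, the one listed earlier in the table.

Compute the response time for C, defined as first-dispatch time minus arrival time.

Gantt: | C 0-1 | A 1-6 | B 6-14 | D 14-23 |
Completion: A=6  B=14  C=1  D=23
Turnaround (C−A): A=6  B=14  C=1  D=23
Response(C) = first start − arrival = 0 − 0 = 0

0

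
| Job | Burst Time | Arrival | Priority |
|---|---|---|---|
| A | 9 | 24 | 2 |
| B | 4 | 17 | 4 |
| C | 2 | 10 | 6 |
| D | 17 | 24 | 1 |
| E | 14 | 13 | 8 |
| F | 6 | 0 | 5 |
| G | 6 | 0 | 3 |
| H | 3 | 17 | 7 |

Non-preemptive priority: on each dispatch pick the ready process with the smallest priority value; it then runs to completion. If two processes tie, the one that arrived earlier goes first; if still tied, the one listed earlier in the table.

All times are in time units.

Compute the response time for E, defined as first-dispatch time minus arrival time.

1

Schedule: | G 0-6 | F 6-12 | C 12-14 | E 14-28 | D 28-45 | A 45-54 | B 54-58 | H 58-61 |
Completion: A=54  B=58  C=14  D=45  E=28  F=12  G=6  H=61
Turnaround (C−A): A=30  B=41  C=4  D=21  E=15  F=12  G=6  H=44
Response(E) = first start − arrival = 14 − 13 = 1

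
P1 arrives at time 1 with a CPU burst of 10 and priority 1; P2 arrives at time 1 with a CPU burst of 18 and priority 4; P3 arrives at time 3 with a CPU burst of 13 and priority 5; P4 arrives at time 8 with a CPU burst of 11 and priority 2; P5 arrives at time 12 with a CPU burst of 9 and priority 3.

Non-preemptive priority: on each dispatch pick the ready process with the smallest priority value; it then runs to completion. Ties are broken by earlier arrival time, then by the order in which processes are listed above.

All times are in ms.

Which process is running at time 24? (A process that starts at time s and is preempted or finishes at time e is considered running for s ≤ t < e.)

P5

Schedule: | idle 0-1 | P1 1-11 | P4 11-22 | P5 22-31 | P2 31-49 | P3 49-62 |
Completion: P1=11  P2=49  P3=62  P4=22  P5=31
Turnaround (C−A): P1=10  P2=48  P3=59  P4=14  P5=19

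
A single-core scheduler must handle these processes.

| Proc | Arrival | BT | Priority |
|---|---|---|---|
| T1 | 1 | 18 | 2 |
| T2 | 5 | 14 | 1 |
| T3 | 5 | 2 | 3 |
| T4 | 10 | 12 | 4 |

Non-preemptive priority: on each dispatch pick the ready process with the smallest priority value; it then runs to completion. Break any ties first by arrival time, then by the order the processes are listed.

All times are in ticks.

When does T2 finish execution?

Schedule: | idle 0-1 | T1 1-19 | T2 19-33 | T3 33-35 | T4 35-47 |
Completion: T1=19  T2=33  T3=35  T4=47

33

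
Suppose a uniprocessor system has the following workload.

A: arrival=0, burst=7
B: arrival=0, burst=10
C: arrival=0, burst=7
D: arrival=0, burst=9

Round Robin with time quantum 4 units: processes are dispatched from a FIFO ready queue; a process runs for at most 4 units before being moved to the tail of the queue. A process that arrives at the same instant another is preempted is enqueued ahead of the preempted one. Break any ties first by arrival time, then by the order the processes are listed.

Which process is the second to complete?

C

Schedule: | A 0-4 | B 4-8 | C 8-12 | D 12-16 | A 16-19 | B 19-23 | C 23-26 | D 26-30 | B 30-32 | D 32-33 |
Completion: A=19  B=32  C=26  D=33
Turnaround (C−A): A=19  B=32  C=26  D=33
Finish order: A → C → B → D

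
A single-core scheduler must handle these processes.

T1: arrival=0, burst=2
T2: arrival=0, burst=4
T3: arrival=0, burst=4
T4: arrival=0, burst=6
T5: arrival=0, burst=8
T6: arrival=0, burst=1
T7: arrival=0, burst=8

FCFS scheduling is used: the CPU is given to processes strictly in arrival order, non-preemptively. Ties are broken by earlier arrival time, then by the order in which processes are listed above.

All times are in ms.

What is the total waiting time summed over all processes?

83

Schedule: | T1 0-2 | T2 2-6 | T3 6-10 | T4 10-16 | T5 16-24 | T6 24-25 | T7 25-33 |
Completion: T1=2  T2=6  T3=10  T4=16  T5=24  T6=25  T7=33
Waiting = turnaround − burst: T1=0, T2=2, T3=6, T4=10, T5=16, T6=24, T7=25
Total waiting = 0 + 2 + 6 + 10 + 16 + 24 + 25 = 83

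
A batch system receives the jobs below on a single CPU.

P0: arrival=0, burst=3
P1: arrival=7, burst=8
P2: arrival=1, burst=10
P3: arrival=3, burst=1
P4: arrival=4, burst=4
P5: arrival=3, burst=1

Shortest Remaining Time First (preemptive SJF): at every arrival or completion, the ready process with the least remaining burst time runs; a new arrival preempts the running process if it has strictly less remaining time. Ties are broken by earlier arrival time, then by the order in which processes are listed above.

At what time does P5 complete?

5

Gantt: | P0 0-3 | P3 3-4 | P5 4-5 | P4 5-9 | P1 9-17 | P2 17-27 |
Completion: P0=3  P1=17  P2=27  P3=4  P4=9  P5=5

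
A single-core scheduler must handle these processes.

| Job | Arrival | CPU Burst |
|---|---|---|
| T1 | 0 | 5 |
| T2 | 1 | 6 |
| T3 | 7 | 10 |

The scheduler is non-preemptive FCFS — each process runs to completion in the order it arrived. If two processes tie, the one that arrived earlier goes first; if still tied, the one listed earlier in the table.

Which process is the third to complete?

Gantt: | T1 0-5 | T2 5-11 | T3 11-21 |
Completion: T1=5  T2=11  T3=21
Turnaround (C−A): T1=5  T2=10  T3=14
Finish order: T1 → T2 → T3

T3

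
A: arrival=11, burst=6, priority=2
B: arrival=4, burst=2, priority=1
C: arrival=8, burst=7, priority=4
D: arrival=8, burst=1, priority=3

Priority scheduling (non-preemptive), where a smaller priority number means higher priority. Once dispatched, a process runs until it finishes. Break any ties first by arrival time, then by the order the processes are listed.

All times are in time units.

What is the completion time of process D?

9

Gantt: | idle 0-4 | B 4-6 | idle 6-8 | D 8-9 | C 9-16 | A 16-22 |
Completion: A=22  B=6  C=16  D=9
Turnaround (C−A): A=11  B=2  C=8  D=1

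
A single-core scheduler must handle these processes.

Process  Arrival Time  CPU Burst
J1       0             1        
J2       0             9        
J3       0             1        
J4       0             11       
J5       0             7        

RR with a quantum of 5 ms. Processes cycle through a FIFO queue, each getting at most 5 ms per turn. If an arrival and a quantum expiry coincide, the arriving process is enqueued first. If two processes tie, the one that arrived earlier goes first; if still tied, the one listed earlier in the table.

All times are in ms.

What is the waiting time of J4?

18

Timeline: | J1 0-1 | J2 1-6 | J3 6-7 | J4 7-12 | J5 12-17 | J2 17-21 | J4 21-26 | J5 26-28 | J4 28-29 |
Completion: J1=1  J2=21  J3=7  J4=29  J5=28
Waiting(J4) = turnaround − burst = 29 − 11 = 18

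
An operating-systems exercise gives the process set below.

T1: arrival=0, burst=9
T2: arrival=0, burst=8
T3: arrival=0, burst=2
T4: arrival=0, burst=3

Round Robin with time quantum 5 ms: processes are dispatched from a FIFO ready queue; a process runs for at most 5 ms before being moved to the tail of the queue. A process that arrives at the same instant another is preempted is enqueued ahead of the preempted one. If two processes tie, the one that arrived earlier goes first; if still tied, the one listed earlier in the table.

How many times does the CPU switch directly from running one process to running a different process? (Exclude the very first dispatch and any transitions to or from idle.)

Gantt: | T1 0-5 | T2 5-10 | T3 10-12 | T4 12-15 | T1 15-19 | T2 19-22 |
Completion: T1=19  T2=22  T3=12  T4=15
Turnaround (C−A): T1=19  T2=22  T3=12  T4=15

5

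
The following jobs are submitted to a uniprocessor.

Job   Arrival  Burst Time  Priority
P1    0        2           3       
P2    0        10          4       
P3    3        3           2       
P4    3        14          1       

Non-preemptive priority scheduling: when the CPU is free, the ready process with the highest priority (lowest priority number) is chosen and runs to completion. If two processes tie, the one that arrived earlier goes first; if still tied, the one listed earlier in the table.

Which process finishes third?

Schedule: | P1 0-2 | P2 2-12 | P4 12-26 | P3 26-29 |
Completion: P1=2  P2=12  P3=29  P4=26
Turnaround (C−A): P1=2  P2=12  P3=26  P4=23
Finish order: P1 → P2 → P4 → P3

P4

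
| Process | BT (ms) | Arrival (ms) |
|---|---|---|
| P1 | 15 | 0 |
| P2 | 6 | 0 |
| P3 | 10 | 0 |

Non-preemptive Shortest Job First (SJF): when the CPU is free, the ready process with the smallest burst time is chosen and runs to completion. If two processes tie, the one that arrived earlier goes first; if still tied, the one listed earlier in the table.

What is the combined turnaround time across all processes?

53

Schedule: | P2 0-6 | P3 6-16 | P1 16-31 |
Completion: P1=31  P2=6  P3=16
Turnaround = completion − arrival: P1=31, P2=6, P3=16
Total turnaround = 31 + 6 + 16 = 53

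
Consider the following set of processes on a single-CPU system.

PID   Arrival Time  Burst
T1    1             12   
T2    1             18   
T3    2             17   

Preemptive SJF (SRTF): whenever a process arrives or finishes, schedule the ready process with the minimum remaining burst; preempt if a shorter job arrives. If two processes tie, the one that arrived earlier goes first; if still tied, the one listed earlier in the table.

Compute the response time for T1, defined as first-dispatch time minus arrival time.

Gantt: | idle 0-1 | T1 1-13 | T3 13-30 | T2 30-48 |
Completion: T1=13  T2=48  T3=30
Turnaround (C−A): T1=12  T2=47  T3=28
Response(T1) = first start − arrival = 1 − 1 = 0

0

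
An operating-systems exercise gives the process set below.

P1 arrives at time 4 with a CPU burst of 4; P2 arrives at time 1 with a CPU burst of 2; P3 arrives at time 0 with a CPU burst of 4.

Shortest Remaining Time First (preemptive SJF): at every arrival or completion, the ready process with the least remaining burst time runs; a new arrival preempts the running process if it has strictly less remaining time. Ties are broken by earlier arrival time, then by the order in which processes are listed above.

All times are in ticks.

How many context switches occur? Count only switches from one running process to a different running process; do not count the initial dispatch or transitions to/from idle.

3

Gantt: | P3 0-1 | P2 1-3 | P3 3-6 | P1 6-10 |
Completion: P1=10  P2=3  P3=6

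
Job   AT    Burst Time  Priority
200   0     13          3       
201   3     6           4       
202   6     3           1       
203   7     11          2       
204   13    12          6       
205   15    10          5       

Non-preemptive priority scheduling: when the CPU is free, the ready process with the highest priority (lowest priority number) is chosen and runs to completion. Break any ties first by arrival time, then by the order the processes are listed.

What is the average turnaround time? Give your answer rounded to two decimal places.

23.83

Schedule: | 200 0-13 | 202 13-16 | 203 16-27 | 201 27-33 | 205 33-43 | 204 43-55 |
Completion: 200=13  201=33  202=16  203=27  204=55  205=43
Turnaround (C−A): 200=13  201=30  202=10  203=20  204=42  205=28
Turnaround times: 200=13, 201=30, 202=10, 203=20, 204=42, 205=28
Average turnaround = (13+30+10+20+42+28) / 6 = 143/6 = 23.83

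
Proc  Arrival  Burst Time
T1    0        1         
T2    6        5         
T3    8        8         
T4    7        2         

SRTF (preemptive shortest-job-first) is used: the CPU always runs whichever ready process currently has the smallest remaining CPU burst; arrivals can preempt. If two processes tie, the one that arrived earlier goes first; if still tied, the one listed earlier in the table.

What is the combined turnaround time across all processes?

Timeline: | T1 0-1 | idle 1-6 | T2 6-7 | T4 7-9 | T2 9-13 | T3 13-21 |
Completion: T1=1  T2=13  T3=21  T4=9
Turnaround (C−A): T1=1  T2=7  T3=13  T4=2
Turnaround = completion − arrival: T1=1, T2=7, T3=13, T4=2
Total turnaround = 1 + 7 + 13 + 2 = 23

23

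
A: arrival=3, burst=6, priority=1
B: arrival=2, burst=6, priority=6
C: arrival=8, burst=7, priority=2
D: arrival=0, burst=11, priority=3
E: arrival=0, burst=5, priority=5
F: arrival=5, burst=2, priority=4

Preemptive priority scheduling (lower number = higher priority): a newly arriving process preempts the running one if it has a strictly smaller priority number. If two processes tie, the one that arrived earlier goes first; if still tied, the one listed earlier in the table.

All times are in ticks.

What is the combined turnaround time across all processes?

Gantt: | D 0-3 | A 3-9 | C 9-16 | D 16-24 | F 24-26 | E 26-31 | B 31-37 |
Completion: A=9  B=37  C=16  D=24  E=31  F=26
Turnaround = completion − arrival: A=6, B=35, C=8, D=24, E=31, F=21
Total turnaround = 6 + 35 + 8 + 24 + 31 + 21 = 125

125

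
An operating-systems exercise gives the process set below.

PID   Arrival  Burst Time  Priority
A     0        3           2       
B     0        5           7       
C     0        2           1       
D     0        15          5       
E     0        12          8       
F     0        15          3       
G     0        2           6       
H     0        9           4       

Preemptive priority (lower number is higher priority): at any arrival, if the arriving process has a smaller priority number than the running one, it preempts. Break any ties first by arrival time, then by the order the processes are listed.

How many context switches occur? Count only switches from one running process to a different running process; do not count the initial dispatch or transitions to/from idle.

7

Gantt: | C 0-2 | A 2-5 | F 5-20 | H 20-29 | D 29-44 | G 44-46 | B 46-51 | E 51-63 |
Completion: A=5  B=51  C=2  D=44  E=63  F=20  G=46  H=29
Turnaround (C−A): A=5  B=51  C=2  D=44  E=63  F=20  G=46  H=29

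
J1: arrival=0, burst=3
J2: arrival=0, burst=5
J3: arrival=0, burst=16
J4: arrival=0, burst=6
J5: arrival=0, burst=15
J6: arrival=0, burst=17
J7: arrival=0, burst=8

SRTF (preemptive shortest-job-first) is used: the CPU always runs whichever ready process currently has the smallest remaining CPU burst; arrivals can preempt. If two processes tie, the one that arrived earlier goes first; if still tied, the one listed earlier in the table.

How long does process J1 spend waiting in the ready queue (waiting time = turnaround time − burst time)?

Schedule: | J1 0-3 | J2 3-8 | J4 8-14 | J7 14-22 | J5 22-37 | J3 37-53 | J6 53-70 |
Completion: J1=3  J2=8  J3=53  J4=14  J5=37  J6=70  J7=22
Turnaround (C−A): J1=3  J2=8  J3=53  J4=14  J5=37  J6=70  J7=22
Waiting(J1) = turnaround − burst = 3 − 3 = 0

0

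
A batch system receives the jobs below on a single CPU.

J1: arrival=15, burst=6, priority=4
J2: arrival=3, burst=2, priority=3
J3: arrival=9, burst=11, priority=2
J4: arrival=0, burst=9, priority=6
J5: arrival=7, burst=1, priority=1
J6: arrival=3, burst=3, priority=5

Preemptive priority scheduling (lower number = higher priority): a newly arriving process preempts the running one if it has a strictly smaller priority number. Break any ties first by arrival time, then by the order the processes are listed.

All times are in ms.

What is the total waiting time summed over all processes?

Timeline: | J4 0-3 | J2 3-5 | J6 5-7 | J5 7-8 | J6 8-9 | J3 9-20 | J1 20-26 | J4 26-32 |
Completion: J1=26  J2=5  J3=20  J4=32  J5=8  J6=9
Turnaround (C−A): J1=11  J2=2  J3=11  J4=32  J5=1  J6=6
Waiting = turnaround − burst: J1=5, J2=0, J3=0, J4=23, J5=0, J6=3
Total waiting = 5 + 0 + 0 + 23 + 0 + 3 = 31

31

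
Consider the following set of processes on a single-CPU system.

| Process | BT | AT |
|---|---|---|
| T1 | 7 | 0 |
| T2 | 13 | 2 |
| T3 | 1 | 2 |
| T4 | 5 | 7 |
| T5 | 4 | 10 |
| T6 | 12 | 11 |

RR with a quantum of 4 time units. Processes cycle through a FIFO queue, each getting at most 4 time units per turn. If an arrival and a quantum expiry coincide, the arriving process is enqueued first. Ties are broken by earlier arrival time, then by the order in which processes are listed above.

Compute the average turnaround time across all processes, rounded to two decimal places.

20.33

Timeline: | T1 0-4 | T2 4-8 | T3 8-9 | T1 9-12 | T4 12-16 | T2 16-20 | T5 20-24 | T6 24-28 | T4 28-29 | T2 29-33 | T6 33-37 | T2 37-38 | T6 38-42 |
Completion: T1=12  T2=38  T3=9  T4=29  T5=24  T6=42
Turnaround times: T1=12, T2=36, T3=7, T4=22, T5=14, T6=31
Average turnaround = (12+36+7+22+14+31) / 6 = 122/6 = 20.33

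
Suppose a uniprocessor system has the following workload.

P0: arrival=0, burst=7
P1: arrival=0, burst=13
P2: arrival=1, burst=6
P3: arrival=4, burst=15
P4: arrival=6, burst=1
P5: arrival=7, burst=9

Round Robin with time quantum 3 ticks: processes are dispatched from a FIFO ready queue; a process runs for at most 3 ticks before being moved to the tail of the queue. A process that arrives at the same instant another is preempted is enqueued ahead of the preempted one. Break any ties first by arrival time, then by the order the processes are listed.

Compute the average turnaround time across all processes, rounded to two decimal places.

Gantt: | P0 0-3 | P1 3-6 | P2 6-9 | P0 9-12 | P3 12-15 | P4 15-16 | P1 16-19 | P5 19-22 | P2 22-25 | P0 25-26 | P3 26-29 | P1 29-32 | P5 32-35 | P3 35-38 | P1 38-41 | P5 41-44 | P3 44-47 | P1 47-48 | P3 48-51 |
Completion: P0=26  P1=48  P2=25  P3=51  P4=16  P5=44
Turnaround (C−A): P0=26  P1=48  P2=24  P3=47  P4=10  P5=37
Turnaround times: P0=26, P1=48, P2=24, P3=47, P4=10, P5=37
Average turnaround = (26+48+24+47+10+37) / 6 = 192/6 = 32.00

32.00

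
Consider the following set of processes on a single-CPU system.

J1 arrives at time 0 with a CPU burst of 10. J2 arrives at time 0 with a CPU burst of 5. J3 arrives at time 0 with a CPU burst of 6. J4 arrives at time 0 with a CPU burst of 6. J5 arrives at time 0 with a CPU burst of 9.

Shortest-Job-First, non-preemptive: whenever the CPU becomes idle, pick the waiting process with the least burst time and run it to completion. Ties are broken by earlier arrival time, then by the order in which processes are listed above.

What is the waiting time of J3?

5

Timeline: | J2 0-5 | J3 5-11 | J4 11-17 | J5 17-26 | J1 26-36 |
Completion: J1=36  J2=5  J3=11  J4=17  J5=26
Waiting(J3) = turnaround − burst = 11 − 6 = 5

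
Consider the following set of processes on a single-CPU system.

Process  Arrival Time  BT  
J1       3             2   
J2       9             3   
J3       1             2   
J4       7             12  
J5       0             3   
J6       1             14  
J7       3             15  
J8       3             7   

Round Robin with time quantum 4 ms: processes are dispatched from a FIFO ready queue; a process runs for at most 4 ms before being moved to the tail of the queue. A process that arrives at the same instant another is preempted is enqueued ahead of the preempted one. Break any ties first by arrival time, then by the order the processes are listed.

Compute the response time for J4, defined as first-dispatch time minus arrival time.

Gantt: | J5 0-3 | J3 3-5 | J6 5-9 | J1 9-11 | J7 11-15 | J8 15-19 | J4 19-23 | J2 23-26 | J6 26-30 | J7 30-34 | J8 34-37 | J4 37-41 | J6 41-45 | J7 45-49 | J4 49-53 | J6 53-55 | J7 55-58 |
Completion: J1=11  J2=26  J3=5  J4=53  J5=3  J6=55  J7=58  J8=37
Turnaround (C−A): J1=8  J2=17  J3=4  J4=46  J5=3  J6=54  J7=55  J8=34
Response(J4) = first start − arrival = 19 − 7 = 12

12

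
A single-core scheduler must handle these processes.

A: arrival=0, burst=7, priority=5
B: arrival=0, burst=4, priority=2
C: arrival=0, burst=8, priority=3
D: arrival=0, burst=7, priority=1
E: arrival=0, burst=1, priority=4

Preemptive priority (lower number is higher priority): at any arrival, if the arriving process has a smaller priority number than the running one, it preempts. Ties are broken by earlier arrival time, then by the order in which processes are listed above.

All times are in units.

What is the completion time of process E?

20

Timeline: | D 0-7 | B 7-11 | C 11-19 | E 19-20 | A 20-27 |
Completion: A=27  B=11  C=19  D=7  E=20
Turnaround (C−A): A=27  B=11  C=19  D=7  E=20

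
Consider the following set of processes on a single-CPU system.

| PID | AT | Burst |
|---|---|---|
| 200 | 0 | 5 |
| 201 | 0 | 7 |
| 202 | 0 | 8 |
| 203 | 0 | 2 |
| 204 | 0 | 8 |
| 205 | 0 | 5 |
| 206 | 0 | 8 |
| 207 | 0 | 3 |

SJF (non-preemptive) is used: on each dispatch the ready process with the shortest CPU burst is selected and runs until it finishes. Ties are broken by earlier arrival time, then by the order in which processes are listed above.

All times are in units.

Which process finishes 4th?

Gantt: | 203 0-2 | 207 2-5 | 200 5-10 | 205 10-15 | 201 15-22 | 202 22-30 | 204 30-38 | 206 38-46 |
Completion: 200=10  201=22  202=30  203=2  204=38  205=15  206=46  207=5
Turnaround (C−A): 200=10  201=22  202=30  203=2  204=38  205=15  206=46  207=5
Finish order: 203 → 207 → 200 → 205 → 201 → 202 → 204 → 206

205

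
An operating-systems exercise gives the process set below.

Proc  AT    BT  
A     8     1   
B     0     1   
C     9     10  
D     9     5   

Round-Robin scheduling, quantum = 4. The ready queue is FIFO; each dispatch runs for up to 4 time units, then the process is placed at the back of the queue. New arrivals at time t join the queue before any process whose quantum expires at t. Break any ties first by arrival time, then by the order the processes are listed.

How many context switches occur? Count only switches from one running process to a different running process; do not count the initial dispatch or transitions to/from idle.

Timeline: | B 0-1 | idle 1-8 | A 8-9 | C 9-13 | D 13-17 | C 17-21 | D 21-22 | C 22-24 |
Completion: A=9  B=1  C=24  D=22

5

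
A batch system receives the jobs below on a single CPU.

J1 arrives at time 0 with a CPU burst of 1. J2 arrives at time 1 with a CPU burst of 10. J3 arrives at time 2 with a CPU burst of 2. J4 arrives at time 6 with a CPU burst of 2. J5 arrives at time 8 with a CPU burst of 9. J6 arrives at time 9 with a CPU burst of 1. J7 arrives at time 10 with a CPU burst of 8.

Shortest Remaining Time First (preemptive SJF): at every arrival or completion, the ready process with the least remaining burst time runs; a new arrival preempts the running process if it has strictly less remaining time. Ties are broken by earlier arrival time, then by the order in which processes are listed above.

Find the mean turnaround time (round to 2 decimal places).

8.57

Timeline: | J1 0-1 | J2 1-2 | J3 2-4 | J2 4-6 | J4 6-8 | J2 8-9 | J6 9-10 | J2 10-16 | J7 16-24 | J5 24-33 |
Completion: J1=1  J2=16  J3=4  J4=8  J5=33  J6=10  J7=24
Turnaround (C−A): J1=1  J2=15  J3=2  J4=2  J5=25  J6=1  J7=14
Turnaround times: J1=1, J2=15, J3=2, J4=2, J5=25, J6=1, J7=14
Average turnaround = (1+15+2+2+25+1+14) / 7 = 60/7 = 8.57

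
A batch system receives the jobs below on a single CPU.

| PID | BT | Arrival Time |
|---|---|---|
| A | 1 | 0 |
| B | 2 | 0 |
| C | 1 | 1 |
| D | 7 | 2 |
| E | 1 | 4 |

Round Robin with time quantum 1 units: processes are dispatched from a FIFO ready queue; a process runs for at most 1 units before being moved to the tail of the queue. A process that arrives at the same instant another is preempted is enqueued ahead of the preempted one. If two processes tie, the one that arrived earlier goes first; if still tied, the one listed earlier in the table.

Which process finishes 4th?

Timeline: | A 0-1 | B 1-2 | C 2-3 | D 3-4 | B 4-5 | E 5-6 | D 6-12 |
Completion: A=1  B=5  C=3  D=12  E=6
Finish order: A → C → B → E → D

E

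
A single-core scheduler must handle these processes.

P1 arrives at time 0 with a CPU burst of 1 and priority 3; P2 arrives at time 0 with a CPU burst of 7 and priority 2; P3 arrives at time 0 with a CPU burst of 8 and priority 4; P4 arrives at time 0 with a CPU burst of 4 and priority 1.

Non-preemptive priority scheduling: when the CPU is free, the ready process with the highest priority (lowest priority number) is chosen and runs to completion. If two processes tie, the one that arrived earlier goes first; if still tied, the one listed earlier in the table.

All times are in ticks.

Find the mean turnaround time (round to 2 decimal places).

11.75

Timeline: | P4 0-4 | P2 4-11 | P1 11-12 | P3 12-20 |
Completion: P1=12  P2=11  P3=20  P4=4
Turnaround (C−A): P1=12  P2=11  P3=20  P4=4
Turnaround times: P1=12, P2=11, P3=20, P4=4
Average turnaround = (12+11+20+4) / 4 = 47/4 = 11.75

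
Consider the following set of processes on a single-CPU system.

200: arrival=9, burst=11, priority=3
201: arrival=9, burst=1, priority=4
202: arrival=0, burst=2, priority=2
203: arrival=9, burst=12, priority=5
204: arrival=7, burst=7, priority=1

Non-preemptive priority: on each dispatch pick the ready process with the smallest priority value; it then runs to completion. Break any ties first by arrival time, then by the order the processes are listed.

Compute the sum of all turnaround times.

Timeline: | 202 0-2 | idle 2-7 | 204 7-14 | 200 14-25 | 201 25-26 | 203 26-38 |
Completion: 200=25  201=26  202=2  203=38  204=14
Turnaround = completion − arrival: 200=16, 201=17, 202=2, 203=29, 204=7
Total turnaround = 16 + 17 + 2 + 29 + 7 = 71

71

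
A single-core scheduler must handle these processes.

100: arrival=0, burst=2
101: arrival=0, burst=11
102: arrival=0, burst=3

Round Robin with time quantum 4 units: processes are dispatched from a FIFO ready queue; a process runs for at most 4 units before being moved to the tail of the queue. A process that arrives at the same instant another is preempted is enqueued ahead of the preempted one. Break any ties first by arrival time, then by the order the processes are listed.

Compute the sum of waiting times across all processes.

11

Gantt: | 100 0-2 | 101 2-6 | 102 6-9 | 101 9-16 |
Completion: 100=2  101=16  102=9
Turnaround (C−A): 100=2  101=16  102=9
Waiting = turnaround − burst: 100=0, 101=5, 102=6
Total waiting = 0 + 5 + 6 = 11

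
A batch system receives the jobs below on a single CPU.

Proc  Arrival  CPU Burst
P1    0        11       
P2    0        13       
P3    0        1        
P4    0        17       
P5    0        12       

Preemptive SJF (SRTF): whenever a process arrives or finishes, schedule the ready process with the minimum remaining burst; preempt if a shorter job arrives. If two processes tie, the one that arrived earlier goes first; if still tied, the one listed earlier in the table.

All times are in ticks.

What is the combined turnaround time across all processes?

Gantt: | P3 0-1 | P1 1-12 | P5 12-24 | P2 24-37 | P4 37-54 |
Completion: P1=12  P2=37  P3=1  P4=54  P5=24
Turnaround (C−A): P1=12  P2=37  P3=1  P4=54  P5=24
Turnaround = completion − arrival: P1=12, P2=37, P3=1, P4=54, P5=24
Total turnaround = 12 + 37 + 1 + 54 + 24 = 128

128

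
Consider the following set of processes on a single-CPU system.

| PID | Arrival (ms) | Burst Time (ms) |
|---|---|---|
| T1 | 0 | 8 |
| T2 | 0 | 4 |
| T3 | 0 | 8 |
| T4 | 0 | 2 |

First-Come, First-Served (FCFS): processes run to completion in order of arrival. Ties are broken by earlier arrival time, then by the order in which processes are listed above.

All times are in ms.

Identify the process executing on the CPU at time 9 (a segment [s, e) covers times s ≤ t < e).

Gantt: | T1 0-8 | T2 8-12 | T3 12-20 | T4 20-22 |
Completion: T1=8  T2=12  T3=20  T4=22

T2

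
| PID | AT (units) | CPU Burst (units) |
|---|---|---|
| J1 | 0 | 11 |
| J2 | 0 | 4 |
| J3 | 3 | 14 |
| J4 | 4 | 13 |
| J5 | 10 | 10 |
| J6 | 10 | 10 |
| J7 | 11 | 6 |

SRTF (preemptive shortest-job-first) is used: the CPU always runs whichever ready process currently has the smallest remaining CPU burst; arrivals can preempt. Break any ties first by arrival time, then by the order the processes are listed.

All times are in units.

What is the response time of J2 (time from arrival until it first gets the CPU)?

0

Schedule: | J2 0-4 | J1 4-15 | J7 15-21 | J5 21-31 | J6 31-41 | J4 41-54 | J3 54-68 |
Completion: J1=15  J2=4  J3=68  J4=54  J5=31  J6=41  J7=21
Response(J2) = first start − arrival = 0 − 0 = 0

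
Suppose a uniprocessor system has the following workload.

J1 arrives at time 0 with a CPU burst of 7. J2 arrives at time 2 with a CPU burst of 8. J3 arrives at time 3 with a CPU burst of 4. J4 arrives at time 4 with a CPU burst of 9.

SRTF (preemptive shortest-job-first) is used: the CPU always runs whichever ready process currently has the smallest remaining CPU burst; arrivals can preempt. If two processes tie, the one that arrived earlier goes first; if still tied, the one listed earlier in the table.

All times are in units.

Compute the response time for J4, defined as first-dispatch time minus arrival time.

Schedule: | J1 0-7 | J3 7-11 | J2 11-19 | J4 19-28 |
Completion: J1=7  J2=19  J3=11  J4=28
Turnaround (C−A): J1=7  J2=17  J3=8  J4=24
Response(J4) = first start − arrival = 19 − 4 = 15

15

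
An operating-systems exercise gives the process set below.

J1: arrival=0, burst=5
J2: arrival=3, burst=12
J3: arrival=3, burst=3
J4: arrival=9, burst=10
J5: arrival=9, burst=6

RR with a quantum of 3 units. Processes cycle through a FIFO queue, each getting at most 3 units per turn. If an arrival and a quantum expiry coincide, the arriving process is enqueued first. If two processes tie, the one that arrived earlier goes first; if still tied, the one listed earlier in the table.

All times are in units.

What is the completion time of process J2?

Gantt: | J1 0-3 | J2 3-6 | J3 6-9 | J1 9-11 | J2 11-14 | J4 14-17 | J5 17-20 | J2 20-23 | J4 23-26 | J5 26-29 | J2 29-32 | J4 32-36 |
Completion: J1=11  J2=32  J3=9  J4=36  J5=29
Turnaround (C−A): J1=11  J2=29  J3=6  J4=27  J5=20

32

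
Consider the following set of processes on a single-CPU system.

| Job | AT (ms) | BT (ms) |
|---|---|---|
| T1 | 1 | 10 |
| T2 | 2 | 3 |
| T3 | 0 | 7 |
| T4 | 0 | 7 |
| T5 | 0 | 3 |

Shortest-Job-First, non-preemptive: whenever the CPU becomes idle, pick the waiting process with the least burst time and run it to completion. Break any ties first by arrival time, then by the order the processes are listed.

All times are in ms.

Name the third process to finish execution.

T3

Timeline: | T5 0-3 | T2 3-6 | T3 6-13 | T4 13-20 | T1 20-30 |
Completion: T1=30  T2=6  T3=13  T4=20  T5=3
Turnaround (C−A): T1=29  T2=4  T3=13  T4=20  T5=3
Finish order: T5 → T2 → T3 → T4 → T1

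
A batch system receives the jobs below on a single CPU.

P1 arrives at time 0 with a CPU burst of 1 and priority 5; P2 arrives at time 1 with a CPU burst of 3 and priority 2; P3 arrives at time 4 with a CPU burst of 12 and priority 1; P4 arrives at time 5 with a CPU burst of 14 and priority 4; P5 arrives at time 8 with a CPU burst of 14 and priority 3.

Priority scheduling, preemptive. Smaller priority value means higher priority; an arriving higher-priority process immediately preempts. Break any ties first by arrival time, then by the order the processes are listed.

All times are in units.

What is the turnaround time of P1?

1

Timeline: | P1 0-1 | P2 1-4 | P3 4-16 | P5 16-30 | P4 30-44 |
Completion: P1=1  P2=4  P3=16  P4=44  P5=30
Turnaround(P1) = completion − arrival = 1 − 0 = 1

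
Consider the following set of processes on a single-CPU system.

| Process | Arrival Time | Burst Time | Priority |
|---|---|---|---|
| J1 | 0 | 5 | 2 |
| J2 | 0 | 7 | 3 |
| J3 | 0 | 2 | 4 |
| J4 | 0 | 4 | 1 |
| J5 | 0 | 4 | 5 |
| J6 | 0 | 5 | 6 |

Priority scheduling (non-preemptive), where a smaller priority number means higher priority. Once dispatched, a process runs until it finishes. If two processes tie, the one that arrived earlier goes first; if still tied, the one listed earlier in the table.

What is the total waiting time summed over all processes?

Schedule: | J4 0-4 | J1 4-9 | J2 9-16 | J3 16-18 | J5 18-22 | J6 22-27 |
Completion: J1=9  J2=16  J3=18  J4=4  J5=22  J6=27
Waiting = turnaround − burst: J1=4, J2=9, J3=16, J4=0, J5=18, J6=22
Total waiting = 4 + 9 + 16 + 0 + 18 + 22 = 69

69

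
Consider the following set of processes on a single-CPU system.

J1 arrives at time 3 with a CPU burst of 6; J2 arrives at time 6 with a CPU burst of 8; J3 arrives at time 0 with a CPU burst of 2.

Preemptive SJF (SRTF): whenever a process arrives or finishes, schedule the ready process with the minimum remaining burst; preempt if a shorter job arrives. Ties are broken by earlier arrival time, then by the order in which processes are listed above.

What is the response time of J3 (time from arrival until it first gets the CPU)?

Schedule: | J3 0-2 | idle 2-3 | J1 3-9 | J2 9-17 |
Completion: J1=9  J2=17  J3=2
Response(J3) = first start − arrival = 0 − 0 = 0

0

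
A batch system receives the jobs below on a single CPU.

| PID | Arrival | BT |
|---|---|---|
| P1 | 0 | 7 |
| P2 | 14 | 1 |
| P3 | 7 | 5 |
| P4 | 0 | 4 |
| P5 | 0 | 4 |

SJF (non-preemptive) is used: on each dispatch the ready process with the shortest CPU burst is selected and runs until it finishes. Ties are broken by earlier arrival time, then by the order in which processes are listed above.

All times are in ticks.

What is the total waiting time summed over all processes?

Schedule: | P4 0-4 | P5 4-8 | P3 8-13 | P1 13-20 | P2 20-21 |
Completion: P1=20  P2=21  P3=13  P4=4  P5=8
Waiting = turnaround − burst: P1=13, P2=6, P3=1, P4=0, P5=4
Total waiting = 13 + 6 + 1 + 0 + 4 = 24

24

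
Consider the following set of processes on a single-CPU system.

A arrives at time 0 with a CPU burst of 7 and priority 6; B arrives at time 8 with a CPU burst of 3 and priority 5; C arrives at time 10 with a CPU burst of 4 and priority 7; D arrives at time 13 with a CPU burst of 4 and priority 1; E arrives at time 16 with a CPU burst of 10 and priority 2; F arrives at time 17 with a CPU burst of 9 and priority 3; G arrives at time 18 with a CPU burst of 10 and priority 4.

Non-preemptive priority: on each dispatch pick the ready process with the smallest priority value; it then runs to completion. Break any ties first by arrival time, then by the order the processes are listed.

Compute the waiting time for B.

Timeline: | A 0-7 | idle 7-8 | B 8-11 | C 11-15 | D 15-19 | E 19-29 | F 29-38 | G 38-48 |
Completion: A=7  B=11  C=15  D=19  E=29  F=38  G=48
Turnaround (C−A): A=7  B=3  C=5  D=6  E=13  F=21  G=30
Waiting(B) = turnaround − burst = 3 − 3 = 0

0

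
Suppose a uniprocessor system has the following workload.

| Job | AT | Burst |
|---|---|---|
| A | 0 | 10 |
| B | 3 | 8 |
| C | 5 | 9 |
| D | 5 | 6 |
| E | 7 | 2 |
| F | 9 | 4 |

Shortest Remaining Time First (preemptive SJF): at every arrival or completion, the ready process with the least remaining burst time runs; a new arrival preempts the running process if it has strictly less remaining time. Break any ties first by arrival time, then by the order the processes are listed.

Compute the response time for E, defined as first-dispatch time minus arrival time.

0

Timeline: | A 0-7 | E 7-9 | A 9-12 | F 12-16 | D 16-22 | B 22-30 | C 30-39 |
Completion: A=12  B=30  C=39  D=22  E=9  F=16
Response(E) = first start − arrival = 7 − 7 = 0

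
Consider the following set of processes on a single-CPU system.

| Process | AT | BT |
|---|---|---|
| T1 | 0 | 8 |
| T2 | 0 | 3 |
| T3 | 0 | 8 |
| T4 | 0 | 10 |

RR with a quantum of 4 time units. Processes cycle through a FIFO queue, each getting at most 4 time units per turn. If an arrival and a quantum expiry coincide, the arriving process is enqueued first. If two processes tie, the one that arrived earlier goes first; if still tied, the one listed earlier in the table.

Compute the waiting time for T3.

15

Timeline: | T1 0-4 | T2 4-7 | T3 7-11 | T4 11-15 | T1 15-19 | T3 19-23 | T4 23-29 |
Completion: T1=19  T2=7  T3=23  T4=29
Turnaround (C−A): T1=19  T2=7  T3=23  T4=29
Waiting(T3) = turnaround − burst = 23 − 8 = 15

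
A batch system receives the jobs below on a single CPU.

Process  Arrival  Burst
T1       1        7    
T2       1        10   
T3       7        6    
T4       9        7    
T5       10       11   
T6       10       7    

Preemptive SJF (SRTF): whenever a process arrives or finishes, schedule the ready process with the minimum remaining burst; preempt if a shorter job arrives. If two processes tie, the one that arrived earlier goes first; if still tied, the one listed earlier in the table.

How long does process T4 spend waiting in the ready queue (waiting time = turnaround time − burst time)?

5

Timeline: | idle 0-1 | T1 1-8 | T3 8-14 | T4 14-21 | T6 21-28 | T2 28-38 | T5 38-49 |
Completion: T1=8  T2=38  T3=14  T4=21  T5=49  T6=28
Turnaround (C−A): T1=7  T2=37  T3=7  T4=12  T5=39  T6=18
Waiting(T4) = turnaround − burst = 12 − 7 = 5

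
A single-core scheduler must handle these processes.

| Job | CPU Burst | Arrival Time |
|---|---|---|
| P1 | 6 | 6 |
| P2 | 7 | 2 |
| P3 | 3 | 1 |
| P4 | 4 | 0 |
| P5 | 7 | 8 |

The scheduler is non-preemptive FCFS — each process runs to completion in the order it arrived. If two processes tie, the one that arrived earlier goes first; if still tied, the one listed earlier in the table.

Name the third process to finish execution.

P2

Schedule: | P4 0-4 | P3 4-7 | P2 7-14 | P1 14-20 | P5 20-27 |
Completion: P1=20  P2=14  P3=7  P4=4  P5=27
Turnaround (C−A): P1=14  P2=12  P3=6  P4=4  P5=19
Finish order: P4 → P3 → P2 → P1 → P5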